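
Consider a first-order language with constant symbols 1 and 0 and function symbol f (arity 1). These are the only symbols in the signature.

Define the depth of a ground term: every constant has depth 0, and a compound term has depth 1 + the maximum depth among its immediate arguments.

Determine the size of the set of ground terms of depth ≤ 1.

Count level by level. With function symbols f/1, the terms of depth ≤ k are the 2 constants together with each function applied to depth-≤(k−1) tuples, so N_k = 2 + N_{k-1}.
N_0 = 2
N_1 = 2 + 2 = 4

4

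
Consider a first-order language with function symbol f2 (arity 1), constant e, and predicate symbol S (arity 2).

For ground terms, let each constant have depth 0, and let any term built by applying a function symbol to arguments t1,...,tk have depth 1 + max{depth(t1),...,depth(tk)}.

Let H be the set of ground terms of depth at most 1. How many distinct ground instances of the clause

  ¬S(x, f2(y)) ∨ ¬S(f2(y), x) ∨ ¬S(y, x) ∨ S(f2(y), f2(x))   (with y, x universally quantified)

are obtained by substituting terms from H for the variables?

4

Ground terms of depth ≤ 1:
  If N_k denotes the number of depth-≤k ground terms, the 1 constant gives N_0 = 1, and each function symbol of arity r contributes N_{k-1}^r new terms at level k: N_k = 1 + N_{k-1}.
  N_0 = 1
  N_1 = 1 + 1 = 2
  Explicitly: e, f2(e).
So there are 2 ground terms available for substitution.
There are 2 variables to instantiate (y, x), each occurring in at least one literal, so different choices give different ground instances.
Number of ground instances = 2^2 = 4.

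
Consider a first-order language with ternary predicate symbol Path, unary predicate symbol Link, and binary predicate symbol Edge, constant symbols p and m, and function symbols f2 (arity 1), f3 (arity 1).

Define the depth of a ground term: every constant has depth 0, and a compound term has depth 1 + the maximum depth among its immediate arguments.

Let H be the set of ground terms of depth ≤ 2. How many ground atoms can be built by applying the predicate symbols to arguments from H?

First count ground terms of depth ≤ 2.
Let N_k count ground terms of depth at most k. Each non-constant term of depth ≤ k is some function symbol applied to depth-≤(k−1) arguments, giving N_k = 2 + N_{k-1} + N_{k-1}.
N_0 = 2
N_1 = 2 + 2 + 2 = 6
N_2 = 2 + 6 + 6 = 14
So |H| = 14.
A ground atom is a predicate applied to a tuple of terms from H, so the count is the sum over predicates of |H|^arity:
  Path: 14^3 = 2744;  Link: 14;  Edge: 14^2 = 196
Total ground atoms: 2744 + 14 + 196 = 2954.

2954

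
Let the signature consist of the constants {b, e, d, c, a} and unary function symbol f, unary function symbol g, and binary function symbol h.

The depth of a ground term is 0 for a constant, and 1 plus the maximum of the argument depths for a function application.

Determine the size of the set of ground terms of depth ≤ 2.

1685

If N_k denotes the number of depth-≤k ground terms, the 5 constants give N_0 = 5, and each function symbol of arity r contributes N_{k-1}^r new terms at level k: N_k = 5 + N_{k-1} + N_{k-1} + N_{k-1}^2.
N_0 = 5
N_1 = 5 + 5 + 5 + 5^2 = 40
N_2 = 5 + 40 + 40 + 40^2 = 1685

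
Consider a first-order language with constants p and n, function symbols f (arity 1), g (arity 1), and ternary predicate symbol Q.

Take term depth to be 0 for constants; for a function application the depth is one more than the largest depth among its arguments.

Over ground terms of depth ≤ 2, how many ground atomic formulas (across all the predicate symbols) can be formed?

2744

First count ground terms of depth ≤ 2.
Let N_k = |{terms of depth ≤ k}|. Then N_0 = 2 and N_k = 2 + N_{k-1} + N_{k-1} for k ≥ 1 (one summand per function symbol, arity giving the exponent).
N_0 = 2
N_1 = 2 + 2 + 2 = 6
N_2 = 2 + 6 + 6 = 14
So |H| = 14.
For each predicate symbol, the number of ground atoms is |H| raised to its arity; summing:
  Q: 14^3 = 2744
Total ground atoms: 2744.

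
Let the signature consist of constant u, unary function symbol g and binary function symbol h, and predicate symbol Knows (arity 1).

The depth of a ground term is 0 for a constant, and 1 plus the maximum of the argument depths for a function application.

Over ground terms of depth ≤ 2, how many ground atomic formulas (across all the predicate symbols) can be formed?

13

First count ground terms of depth ≤ 2.
Let N_k = |{terms of depth ≤ k}|. Then N_0 = 1 and N_k = 1 + N_{k-1} + N_{k-1}^2 for k ≥ 1 (one summand per function symbol, arity giving the exponent).
N_0 = 1
N_1 = 1 + 1 + 1^2 = 3
N_2 = 1 + 3 + 3^2 = 13
So |H| = 13.
For each predicate symbol, the number of ground atoms is |H| raised to its arity; summing:
  Knows: 13
Total ground atoms: 13.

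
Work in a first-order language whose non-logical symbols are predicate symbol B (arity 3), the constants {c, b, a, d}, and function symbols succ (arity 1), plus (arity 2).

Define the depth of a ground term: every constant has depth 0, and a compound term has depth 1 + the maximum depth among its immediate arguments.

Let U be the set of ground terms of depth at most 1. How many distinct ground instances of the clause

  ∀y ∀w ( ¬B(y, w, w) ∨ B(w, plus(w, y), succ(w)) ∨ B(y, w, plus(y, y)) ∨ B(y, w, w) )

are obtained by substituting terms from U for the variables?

Ground terms of depth ≤ 1:
  Let N_k count ground terms of depth at most k. Each non-constant term of depth ≤ k is some function symbol applied to depth-≤(k−1) arguments, giving N_k = 4 + N_{k-1} + N_{k-1}^2.
  N_0 = 4
  N_1 = 4 + 4 + 4^2 = 24
So there are 24 ground terms available for substitution.
Each of y, w ranges independently over the available ground terms, and distinct assignments produce distinct instances.
Number of ground instances = 24^2 = 576.

576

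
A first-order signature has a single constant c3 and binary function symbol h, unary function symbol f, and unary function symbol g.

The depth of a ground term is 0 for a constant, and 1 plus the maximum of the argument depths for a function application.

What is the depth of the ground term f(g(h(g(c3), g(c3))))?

4

depth(g(c3)) = 1 + depth(c3) = 1 + 0 = 1
depth(h(g(c3), g(c3))) = 1 + max(1, 1) = 2
depth(g(h(g(c3), g(c3)))) = 1 + depth(h(g(c3), g(c3))) = 1 + 2 = 3
depth(f(g(h(g(c3), g(c3))))) = 1 + depth(g(h(g(c3), g(c3)))) = 1 + 3 = 4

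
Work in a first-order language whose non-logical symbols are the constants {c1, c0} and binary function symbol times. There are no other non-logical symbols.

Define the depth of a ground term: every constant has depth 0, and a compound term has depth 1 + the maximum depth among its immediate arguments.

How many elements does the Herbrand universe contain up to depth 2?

Let N_k count ground terms of depth at most k. Each non-constant term of depth ≤ k is some function symbol applied to depth-≤(k−1) arguments, giving N_k = 2 + N_{k-1}^2.
N_0 = 2
N_1 = 2 + 2^2 = 6
N_2 = 2 + 6^2 = 38

38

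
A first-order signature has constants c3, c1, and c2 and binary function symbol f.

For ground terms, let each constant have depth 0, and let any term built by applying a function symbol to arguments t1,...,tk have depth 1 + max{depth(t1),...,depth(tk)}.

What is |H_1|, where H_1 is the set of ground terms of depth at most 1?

12

If N_k denotes the number of depth-≤k ground terms, the 3 constants give N_0 = 3, and each function symbol of arity r contributes N_{k-1}^r new terms at level k: N_k = 3 + N_{k-1}^2.
N_0 = 3
N_1 = 3 + 3^2 = 12
Explicitly: c3, c1, c2, f(c3, c3), f(c3, c1), f(c3, c2), f(c1, c3), f(c1, c1), f(c1, c2), f(c2, c3), f(c2, c1), f(c2, c2).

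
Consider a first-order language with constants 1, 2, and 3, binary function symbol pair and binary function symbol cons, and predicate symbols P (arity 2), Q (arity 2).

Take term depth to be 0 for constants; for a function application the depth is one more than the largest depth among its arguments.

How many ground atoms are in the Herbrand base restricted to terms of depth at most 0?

18

First count ground terms of depth ≤ 0.
Let N_k = |{terms of depth ≤ k}|. Then N_0 = 3 and N_k = 3 + N_{k-1}^2 + N_{k-1}^2 for k ≥ 1 (one summand per function symbol, arity giving the exponent).
N_0 = 3
Explicitly: 1, 2, 3.
So |H| = 3.
Each predicate of arity r yields |H|^r ground atoms (one per choice of an r-tuple from H):
  P: 3^2 = 9;  Q: 3^2 = 9
Total ground atoms: 9 + 9 = 18.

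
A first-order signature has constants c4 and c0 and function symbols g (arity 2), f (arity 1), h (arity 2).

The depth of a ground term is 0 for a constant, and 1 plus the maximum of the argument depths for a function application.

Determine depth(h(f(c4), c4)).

2

depth(f(c4)) = 1 + depth(c4) = 1 + 0 = 1
depth(h(f(c4), c4)) = 1 + max(1, 0) = 2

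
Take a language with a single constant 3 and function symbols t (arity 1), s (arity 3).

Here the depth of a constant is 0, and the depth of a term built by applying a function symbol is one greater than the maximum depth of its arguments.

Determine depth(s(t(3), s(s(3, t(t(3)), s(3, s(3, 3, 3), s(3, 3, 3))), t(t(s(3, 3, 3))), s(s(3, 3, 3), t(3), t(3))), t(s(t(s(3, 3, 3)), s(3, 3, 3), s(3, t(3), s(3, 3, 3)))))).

5

depth(t(3)) = 1 + depth(3) = 1 + 0 = 1
depth(t(t(3))) = 1 + depth(t(3)) = 1 + 1 = 2
depth(s(3, 3, 3)) = 1 + max(0, 0, 0) = 1
depth(s(3, s(3, 3, 3), s(3, 3, 3))) = 1 + max(0, 1, 1) = 2
depth(s(3, t(t(3)), s(3, s(3, 3, 3), s(3, 3, 3)))) = 1 + max(0, 2, 2) = 3
depth(t(s(3, 3, 3))) = 1 + depth(s(3, 3, 3)) = 1 + 1 = 2
depth(t(t(s(3, 3, 3)))) = 1 + depth(t(s(3, 3, 3))) = 1 + 2 = 3
depth(s(s(3, 3, 3), t(3), t(3))) = 1 + max(1, 1, 1) = 2
depth(s(s(3, t(t(3)), s(3, s(3, 3, 3), s(3, 3, 3))), t(t(s(3, 3, 3))), s(s(3, 3, 3), t(3), t(3)))) = 1 + max(3, 3, 2) = 4
depth(s(3, t(3), s(3, 3, 3))) = 1 + max(0, 1, 1) = 2
depth(s(t(s(3, 3, 3)), s(3, 3, 3), s(3, t(3), s(3, 3, 3)))) = 1 + max(2, 1, 2) = 3
depth(t(s(t(s(3, 3, 3)), s(3, 3, 3), s(3, t(3), s(3, 3, 3))))) = 1 + depth(s(t(s(3, 3, 3)), s(3, 3, 3), s(3, t(3), s(3, 3, 3)))) = 1 + 3 = 4
depth(s(t(3), s(s(3, t(t(3)), s(3, s(3, 3, 3), s(3, 3, 3))), t(t(s(3, 3, 3))), s(s(3, 3, 3), t(3), t(3))), t(s(t(s(3, 3, 3)), s(3, 3, 3), s(3, t(3), s(3, 3, 3)))))) = 1 + max(1, 4, 4) = 5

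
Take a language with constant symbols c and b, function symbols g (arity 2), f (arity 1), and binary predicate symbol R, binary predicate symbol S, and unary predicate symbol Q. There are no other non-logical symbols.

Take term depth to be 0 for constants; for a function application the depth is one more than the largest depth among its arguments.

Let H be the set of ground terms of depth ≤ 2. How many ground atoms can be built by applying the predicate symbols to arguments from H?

First count ground terms of depth ≤ 2.
Count level by level. With function symbols g/2, f/1, the terms of depth ≤ k are the 2 constants together with each function applied to depth-≤(k−1) tuples, so N_k = 2 + N_{k-1}^2 + N_{k-1}.
N_0 = 2
N_1 = 2 + 2^2 + 2 = 8
N_2 = 2 + 8^2 + 8 = 74
So |H| = 74.
Each predicate of arity r yields |H|^r ground atoms (one per choice of an r-tuple from H):
  R: 74^2 = 5476;  S: 74^2 = 5476;  Q: 74
Total ground atoms: 5476 + 5476 + 74 = 11026.

11026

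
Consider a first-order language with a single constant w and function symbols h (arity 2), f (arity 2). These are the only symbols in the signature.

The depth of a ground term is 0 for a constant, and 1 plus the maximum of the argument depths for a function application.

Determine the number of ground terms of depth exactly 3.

704

If N_k denotes the number of depth-≤k ground terms, the 1 constant gives N_0 = 1, and each function symbol of arity r contributes N_{k-1}^r new terms at level k: N_k = 1 + N_{k-1}^2 + N_{k-1}^2.
N_0 = 1
N_1 = 1 + 1^2 + 1^2 = 3
N_2 = 1 + 3^2 + 3^2 = 19
N_3 = 1 + 19^2 + 19^2 = 723
Terms of depth exactly 3: N_3 − N_2 = 723 − 19 = 704.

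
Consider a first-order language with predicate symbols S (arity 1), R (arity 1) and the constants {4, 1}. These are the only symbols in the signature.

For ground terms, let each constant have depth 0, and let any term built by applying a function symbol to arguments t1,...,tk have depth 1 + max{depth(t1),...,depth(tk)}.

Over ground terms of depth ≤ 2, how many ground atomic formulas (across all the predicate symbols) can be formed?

4

First count ground terms of depth ≤ 2.
With no function symbols every ground term is a constant, so there are exactly 2 ground terms at every depth bound.
N_0 = 2
N_1 = 2
N_2 = 2
So |H| = 2.
Ground atoms are formed by filling each argument slot of a predicate with a term from H, so an r-ary predicate gives |H|^r atoms:
  S: 2;  R: 2
Total ground atoms: 2 + 2 = 4.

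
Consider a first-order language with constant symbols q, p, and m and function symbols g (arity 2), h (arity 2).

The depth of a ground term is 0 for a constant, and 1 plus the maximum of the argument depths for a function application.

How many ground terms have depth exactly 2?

Count level by level. With function symbols g/2, h/2, the terms of depth ≤ k are the 3 constants together with each function applied to depth-≤(k−1) tuples, so N_k = 3 + N_{k-1}^2 + N_{k-1}^2.
N_0 = 3
N_1 = 3 + 3^2 + 3^2 = 21
N_2 = 3 + 21^2 + 21^2 = 885
Terms of depth exactly 2: N_2 − N_1 = 885 − 21 = 864.

864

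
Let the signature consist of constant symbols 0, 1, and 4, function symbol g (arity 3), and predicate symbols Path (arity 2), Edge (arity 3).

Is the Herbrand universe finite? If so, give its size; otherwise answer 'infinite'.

infinite

The signature has at least one function symbol (g, arity 3) and at least one constant (0).
Iterating g gives infinitely many distinct ground terms: 0, g(0, 0, 0), g(g(0, 0, 0), g(0, 0, 0), g(0, 0, 0)), ...
So the Herbrand universe is infinite.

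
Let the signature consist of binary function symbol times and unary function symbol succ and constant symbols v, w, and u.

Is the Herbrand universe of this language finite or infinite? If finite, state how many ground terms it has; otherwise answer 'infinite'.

The signature has at least one function symbol (times, arity 2) and at least one constant (v).
Iterating times gives infinitely many distinct ground terms: v, times(v, v), times(times(v, v), times(v, v)), ...
So the Herbrand universe is infinite.

infinite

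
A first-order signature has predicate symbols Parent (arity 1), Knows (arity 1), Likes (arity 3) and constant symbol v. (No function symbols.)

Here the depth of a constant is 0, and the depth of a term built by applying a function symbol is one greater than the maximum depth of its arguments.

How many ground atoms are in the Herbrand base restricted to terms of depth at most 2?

First count ground terms of depth ≤ 2.
With no function symbols every ground term is a constant, so there is exactly 1 ground term at every depth bound.
N_0 = 1
N_1 = 1
N_2 = 1
Explicitly: v.
So |H| = 1.
For each predicate symbol, the number of ground atoms is |H| raised to its arity; summing:
  Parent: 1;  Knows: 1;  Likes: 1^3 = 1
Total ground atoms: 1 + 1 + 1 = 3.

3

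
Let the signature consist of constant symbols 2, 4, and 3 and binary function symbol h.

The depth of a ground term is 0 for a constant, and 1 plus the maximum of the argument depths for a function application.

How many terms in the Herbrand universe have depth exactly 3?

Write N_k for the number of ground terms of depth ≤ k. A term of depth ≤ k is either a constant or a function symbol applied to arguments of depth ≤ k−1, so N_k = 3 + N_{k-1}^2.
N_0 = 3
N_1 = 3 + 3^2 = 12
N_2 = 3 + 12^2 = 147
N_3 = 3 + 147^2 = 21612
Terms of depth exactly 3: N_3 − N_2 = 21612 − 147 = 21465.

21465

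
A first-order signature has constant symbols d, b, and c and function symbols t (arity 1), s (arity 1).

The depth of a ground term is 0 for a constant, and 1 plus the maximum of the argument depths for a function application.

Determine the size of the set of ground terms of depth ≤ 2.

21

Let N_k = |{terms of depth ≤ k}|. Then N_0 = 3 and N_k = 3 + N_{k-1} + N_{k-1} for k ≥ 1 (one summand per function symbol, arity giving the exponent).
N_0 = 3
N_1 = 3 + 3 + 3 = 9
N_2 = 3 + 9 + 9 = 21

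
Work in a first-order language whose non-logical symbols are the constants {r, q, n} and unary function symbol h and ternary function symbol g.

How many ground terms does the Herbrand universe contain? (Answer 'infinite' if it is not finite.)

The signature has at least one function symbol (h, arity 1) and at least one constant (r).
Iterating h gives infinitely many distinct ground terms: r, h(r), h(h(r)), ...
So the Herbrand universe is infinite.

infinite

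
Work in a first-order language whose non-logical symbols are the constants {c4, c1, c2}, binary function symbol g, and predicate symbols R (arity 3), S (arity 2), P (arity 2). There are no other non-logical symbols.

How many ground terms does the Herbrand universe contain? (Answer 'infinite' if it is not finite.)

infinite

The signature has at least one function symbol (g, arity 2) and at least one constant (c4).
Iterating g gives infinitely many distinct ground terms: c4, g(c4, c4), g(g(c4, c4), g(c4, c4)), ...
So the Herbrand universe is infinite.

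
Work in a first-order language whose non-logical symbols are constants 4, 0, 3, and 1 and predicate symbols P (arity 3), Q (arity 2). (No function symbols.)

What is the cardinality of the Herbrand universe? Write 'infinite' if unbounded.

There are no function symbols, so every ground term is one of the 4 constants.
The Herbrand universe is {4, 0, 3, 1}, which is finite with 4 elements.

4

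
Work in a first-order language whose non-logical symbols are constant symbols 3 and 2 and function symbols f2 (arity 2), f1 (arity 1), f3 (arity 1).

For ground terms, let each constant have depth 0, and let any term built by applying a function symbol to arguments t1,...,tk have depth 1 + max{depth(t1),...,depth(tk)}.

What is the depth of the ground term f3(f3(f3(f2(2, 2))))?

depth(f2(2, 2)) = 1 + max(0, 0) = 1
depth(f3(f2(2, 2))) = 1 + depth(f2(2, 2)) = 1 + 1 = 2
depth(f3(f3(f2(2, 2)))) = 1 + depth(f3(f2(2, 2))) = 1 + 2 = 3
depth(f3(f3(f3(f2(2, 2))))) = 1 + depth(f3(f3(f2(2, 2)))) = 1 + 3 = 4

4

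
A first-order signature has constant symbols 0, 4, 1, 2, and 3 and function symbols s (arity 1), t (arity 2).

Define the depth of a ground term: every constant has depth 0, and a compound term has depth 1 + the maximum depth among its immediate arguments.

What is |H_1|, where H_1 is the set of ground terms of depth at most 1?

Count level by level. With function symbols s/1, t/2, the terms of depth ≤ k are the 5 constants together with each function applied to depth-≤(k−1) tuples, so N_k = 5 + N_{k-1} + N_{k-1}^2.
N_0 = 5
N_1 = 5 + 5 + 5^2 = 35

35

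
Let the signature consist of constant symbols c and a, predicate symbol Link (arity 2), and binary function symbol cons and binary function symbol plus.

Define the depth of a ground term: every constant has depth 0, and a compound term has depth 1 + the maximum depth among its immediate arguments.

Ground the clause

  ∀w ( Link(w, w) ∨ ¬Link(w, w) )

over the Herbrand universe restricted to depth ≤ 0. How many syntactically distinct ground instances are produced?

Ground terms of depth ≤ 0:
  If N_k denotes the number of depth-≤k ground terms, the 2 constants give N_0 = 2, and each function symbol of arity r contributes N_{k-1}^r new terms at level k: N_k = 2 + N_{k-1}^2 + N_{k-1}^2.
  N_0 = 2
  Explicitly: c, a.
So there are 2 ground terms available for substitution.
The body mentions the single quantified variable w; since ground terms form a free algebra, no two substitutions collapse to the same formula.
Number of ground instances = 2.

2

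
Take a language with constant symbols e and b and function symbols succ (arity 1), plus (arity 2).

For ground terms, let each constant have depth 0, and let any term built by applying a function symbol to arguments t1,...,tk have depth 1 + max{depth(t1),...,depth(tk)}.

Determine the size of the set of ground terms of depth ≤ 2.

Count level by level. With function symbols succ/1, plus/2, the terms of depth ≤ k are the 2 constants together with each function applied to depth-≤(k−1) tuples, so N_k = 2 + N_{k-1} + N_{k-1}^2.
N_0 = 2
N_1 = 2 + 2 + 2^2 = 8
N_2 = 2 + 8 + 8^2 = 74

74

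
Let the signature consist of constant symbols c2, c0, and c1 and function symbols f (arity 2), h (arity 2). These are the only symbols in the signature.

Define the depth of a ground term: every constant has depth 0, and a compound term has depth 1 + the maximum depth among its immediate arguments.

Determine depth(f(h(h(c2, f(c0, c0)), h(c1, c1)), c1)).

4

depth(f(c0, c0)) = 1 + max(0, 0) = 1
depth(h(c2, f(c0, c0))) = 1 + max(0, 1) = 2
depth(h(c1, c1)) = 1 + max(0, 0) = 1
depth(h(h(c2, f(c0, c0)), h(c1, c1))) = 1 + max(2, 1) = 3
depth(f(h(h(c2, f(c0, c0)), h(c1, c1)), c1)) = 1 + max(3, 0) = 4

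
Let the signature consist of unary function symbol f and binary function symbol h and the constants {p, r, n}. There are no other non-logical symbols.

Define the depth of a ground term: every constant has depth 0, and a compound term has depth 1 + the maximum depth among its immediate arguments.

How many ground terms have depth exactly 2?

228

Let N_k count ground terms of depth at most k. Each non-constant term of depth ≤ k is some function symbol applied to depth-≤(k−1) arguments, giving N_k = 3 + N_{k-1} + N_{k-1}^2.
N_0 = 3
N_1 = 3 + 3 + 3^2 = 15
N_2 = 3 + 15 + 15^2 = 243
Terms of depth exactly 2: N_2 − N_1 = 243 − 15 = 228.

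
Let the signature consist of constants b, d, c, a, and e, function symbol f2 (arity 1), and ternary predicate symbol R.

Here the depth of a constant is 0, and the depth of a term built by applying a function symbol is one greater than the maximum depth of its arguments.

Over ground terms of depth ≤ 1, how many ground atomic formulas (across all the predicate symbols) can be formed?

1000

First count ground terms of depth ≤ 1.
If N_k denotes the number of depth-≤k ground terms, the 5 constants give N_0 = 5, and each function symbol of arity r contributes N_{k-1}^r new terms at level k: N_k = 5 + N_{k-1}.
N_0 = 5
N_1 = 5 + 5 = 10
So |H| = 10.
Each predicate of arity r yields |H|^r ground atoms (one per choice of an r-tuple from H):
  R: 10^3 = 1000
Total ground atoms: 1000.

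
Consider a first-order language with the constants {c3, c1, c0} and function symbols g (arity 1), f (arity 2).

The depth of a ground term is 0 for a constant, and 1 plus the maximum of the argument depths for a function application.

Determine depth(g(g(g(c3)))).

depth(g(c3)) = 1 + depth(c3) = 1 + 0 = 1
depth(g(g(c3))) = 1 + depth(g(c3)) = 1 + 1 = 2
depth(g(g(g(c3)))) = 1 + depth(g(g(c3))) = 1 + 2 = 3

3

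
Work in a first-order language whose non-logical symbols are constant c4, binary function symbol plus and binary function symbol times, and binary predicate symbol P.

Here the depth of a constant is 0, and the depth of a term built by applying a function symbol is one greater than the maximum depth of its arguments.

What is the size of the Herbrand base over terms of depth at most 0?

First count ground terms of depth ≤ 0.
If N_k denotes the number of depth-≤k ground terms, the 1 constant gives N_0 = 1, and each function symbol of arity r contributes N_{k-1}^r new terms at level k: N_k = 1 + N_{k-1}^2 + N_{k-1}^2.
N_0 = 1
So |H| = 1.
Ground atoms are formed by filling each argument slot of a predicate with a term from H, so an r-ary predicate gives |H|^r atoms:
  P: 1^2 = 1
Total ground atoms: 1.

1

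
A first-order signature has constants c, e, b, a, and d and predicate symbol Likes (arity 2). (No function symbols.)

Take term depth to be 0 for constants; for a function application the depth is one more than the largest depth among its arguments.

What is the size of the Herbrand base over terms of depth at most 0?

First count ground terms of depth ≤ 0.
With no function symbols every ground term is a constant, so there are exactly 5 ground terms at every depth bound.
N_0 = 5
Explicitly: c, e, b, a, d.
So |H| = 5.
For each predicate symbol, the number of ground atoms is |H| raised to its arity; summing:
  Likes: 5^2 = 25
Total ground atoms: 25.

25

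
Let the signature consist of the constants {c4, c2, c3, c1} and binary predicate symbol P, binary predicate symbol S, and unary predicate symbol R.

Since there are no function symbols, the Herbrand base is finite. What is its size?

With no function symbols, the Herbrand universe is just the 4 constants.
Ground atoms per predicate: P: 4^2 = 16, S: 4^2 = 16, R: 4.
Herbrand base size = 16 + 16 + 4 = 36.

36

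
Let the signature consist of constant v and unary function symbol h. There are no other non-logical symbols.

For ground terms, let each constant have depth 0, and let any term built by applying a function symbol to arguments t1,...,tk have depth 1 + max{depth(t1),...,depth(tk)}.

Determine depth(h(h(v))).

2

depth(h(v)) = 1 + depth(v) = 1 + 0 = 1
depth(h(h(v))) = 1 + depth(h(v)) = 1 + 1 = 2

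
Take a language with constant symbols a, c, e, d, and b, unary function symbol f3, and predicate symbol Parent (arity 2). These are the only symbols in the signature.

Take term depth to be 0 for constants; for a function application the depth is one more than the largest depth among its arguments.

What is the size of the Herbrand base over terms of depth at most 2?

First count ground terms of depth ≤ 2.
Write N_k for the number of ground terms of depth ≤ k. A term of depth ≤ k is either a constant or a function symbol applied to arguments of depth ≤ k−1, so N_k = 5 + N_{k-1}.
N_0 = 5
N_1 = 5 + 5 = 10
N_2 = 5 + 10 = 15
So |H| = 15.
A ground atom is a predicate applied to a tuple of terms from H, so the count is the sum over predicates of |H|^arity:
  Parent: 15^2 = 225
Total ground atoms: 225.

225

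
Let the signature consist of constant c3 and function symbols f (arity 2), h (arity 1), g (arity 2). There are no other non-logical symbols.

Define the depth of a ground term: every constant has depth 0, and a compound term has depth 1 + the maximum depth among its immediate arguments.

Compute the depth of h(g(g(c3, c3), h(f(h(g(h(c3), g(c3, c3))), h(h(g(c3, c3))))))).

7

depth(g(c3, c3)) = 1 + max(0, 0) = 1
depth(h(c3)) = 1 + depth(c3) = 1 + 0 = 1
depth(g(h(c3), g(c3, c3))) = 1 + max(1, 1) = 2
depth(h(g(h(c3), g(c3, c3)))) = 1 + depth(g(h(c3), g(c3, c3))) = 1 + 2 = 3
depth(h(g(c3, c3))) = 1 + depth(g(c3, c3)) = 1 + 1 = 2
depth(h(h(g(c3, c3)))) = 1 + depth(h(g(c3, c3))) = 1 + 2 = 3
depth(f(h(g(h(c3), g(c3, c3))), h(h(g(c3, c3))))) = 1 + max(3, 3) = 4
depth(h(f(h(g(h(c3), g(c3, c3))), h(h(g(c3, c3)))))) = 1 + depth(f(h(g(h(c3), g(c3, c3))), h(h(g(c3, c3))))) = 1 + 4 = 5
depth(g(g(c3, c3), h(f(h(g(h(c3), g(c3, c3))), h(h(g(c3, c3))))))) = 1 + max(1, 5) = 6
depth(h(g(g(c3, c3), h(f(h(g(h(c3), g(c3, c3))), h(h(g(c3, c3)))))))) = 1 + depth(g(g(c3, c3), h(f(h(g(h(c3), g(c3, c3))), h(h(g(c3, c3))))))) = 1 + 6 = 7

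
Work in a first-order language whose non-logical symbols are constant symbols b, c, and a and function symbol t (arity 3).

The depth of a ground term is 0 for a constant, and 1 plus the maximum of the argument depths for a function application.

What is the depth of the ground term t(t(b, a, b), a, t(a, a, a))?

2

depth(t(b, a, b)) = 1 + max(0, 0, 0) = 1
depth(t(a, a, a)) = 1 + max(0, 0, 0) = 1
depth(t(t(b, a, b), a, t(a, a, a))) = 1 + max(1, 0, 1) = 2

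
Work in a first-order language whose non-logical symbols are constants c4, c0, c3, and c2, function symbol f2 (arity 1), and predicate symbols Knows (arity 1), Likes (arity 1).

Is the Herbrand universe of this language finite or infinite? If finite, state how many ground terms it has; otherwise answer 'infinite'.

infinite

The signature has at least one function symbol (f2, arity 1) and at least one constant (c4).
Iterating f2 gives infinitely many distinct ground terms: c4, f2(c4), f2(f2(c4)), ...
So the Herbrand universe is infinite.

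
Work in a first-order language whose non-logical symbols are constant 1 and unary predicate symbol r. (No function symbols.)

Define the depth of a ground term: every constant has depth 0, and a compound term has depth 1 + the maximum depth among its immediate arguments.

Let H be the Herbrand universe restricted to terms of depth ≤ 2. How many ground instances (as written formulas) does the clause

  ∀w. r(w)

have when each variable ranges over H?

1

Ground terms of depth ≤ 2:
  With no function symbols every ground term is a constant, so there is exactly 1 ground term at every depth bound.
  N_0 = 1
  N_1 = 1
  N_2 = 1
  Explicitly: 1.
So there is exactly 1 ground term available for substitution.
There is 1 variable to instantiate (w),  occurring in at least one literal, so different choices give different ground instances.
Number of ground instances = 1.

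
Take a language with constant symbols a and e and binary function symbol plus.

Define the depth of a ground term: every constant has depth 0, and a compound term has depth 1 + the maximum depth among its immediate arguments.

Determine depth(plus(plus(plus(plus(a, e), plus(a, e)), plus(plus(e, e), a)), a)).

depth(plus(a, e)) = 1 + max(0, 0) = 1
depth(plus(plus(a, e), plus(a, e))) = 1 + max(1, 1) = 2
depth(plus(e, e)) = 1 + max(0, 0) = 1
depth(plus(plus(e, e), a)) = 1 + max(1, 0) = 2
depth(plus(plus(plus(a, e), plus(a, e)), plus(plus(e, e), a))) = 1 + max(2, 2) = 3
depth(plus(plus(plus(plus(a, e), plus(a, e)), plus(plus(e, e), a)), a)) = 1 + max(3, 0) = 4

4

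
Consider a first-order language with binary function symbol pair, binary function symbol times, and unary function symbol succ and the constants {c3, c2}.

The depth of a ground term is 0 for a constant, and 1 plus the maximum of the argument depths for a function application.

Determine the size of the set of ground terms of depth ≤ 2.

If N_k denotes the number of depth-≤k ground terms, the 2 constants give N_0 = 2, and each function symbol of arity r contributes N_{k-1}^r new terms at level k: N_k = 2 + N_{k-1}^2 + N_{k-1}^2 + N_{k-1}.
N_0 = 2
N_1 = 2 + 2^2 + 2^2 + 2 = 12
N_2 = 2 + 12^2 + 12^2 + 12 = 302

302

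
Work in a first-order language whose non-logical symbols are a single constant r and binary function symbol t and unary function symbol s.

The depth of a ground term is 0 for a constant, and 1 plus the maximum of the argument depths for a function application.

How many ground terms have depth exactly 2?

10

If N_k denotes the number of depth-≤k ground terms, the 1 constant gives N_0 = 1, and each function symbol of arity r contributes N_{k-1}^r new terms at level k: N_k = 1 + N_{k-1}^2 + N_{k-1}.
N_0 = 1
N_1 = 1 + 1^2 + 1 = 3
N_2 = 1 + 3^2 + 3 = 13
Terms of depth exactly 2: N_2 − N_1 = 13 − 3 = 10.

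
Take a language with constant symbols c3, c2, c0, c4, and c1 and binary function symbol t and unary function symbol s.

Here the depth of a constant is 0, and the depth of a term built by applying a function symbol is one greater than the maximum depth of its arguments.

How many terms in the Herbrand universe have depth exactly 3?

Write N_k for the number of ground terms of depth ≤ k. A term of depth ≤ k is either a constant or a function symbol applied to arguments of depth ≤ k−1, so N_k = 5 + N_{k-1}^2 + N_{k-1}.
N_0 = 5
N_1 = 5 + 5^2 + 5 = 35
N_2 = 5 + 35^2 + 35 = 1265
N_3 = 5 + 1265^2 + 1265 = 1601495
Terms of depth exactly 3: N_3 − N_2 = 1601495 − 1265 = 1600230.

1600230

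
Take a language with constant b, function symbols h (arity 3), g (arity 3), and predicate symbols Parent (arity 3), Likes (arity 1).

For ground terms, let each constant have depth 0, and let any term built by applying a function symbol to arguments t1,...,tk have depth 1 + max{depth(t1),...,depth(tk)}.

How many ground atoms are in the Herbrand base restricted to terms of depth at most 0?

First count ground terms of depth ≤ 0.
If N_k denotes the number of depth-≤k ground terms, the 1 constant gives N_0 = 1, and each function symbol of arity r contributes N_{k-1}^r new terms at level k: N_k = 1 + N_{k-1}^3 + N_{k-1}^3.
N_0 = 1
So |H| = 1.
Each predicate of arity r yields |H|^r ground atoms (one per choice of an r-tuple from H):
  Parent: 1^3 = 1;  Likes: 1
Total ground atoms: 1 + 1 = 2.

2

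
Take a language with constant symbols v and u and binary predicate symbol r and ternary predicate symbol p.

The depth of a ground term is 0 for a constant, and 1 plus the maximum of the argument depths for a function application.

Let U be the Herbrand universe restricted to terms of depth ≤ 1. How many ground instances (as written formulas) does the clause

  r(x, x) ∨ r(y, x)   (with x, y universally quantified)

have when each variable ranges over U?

Ground terms of depth ≤ 1:
  With no function symbols every ground term is a constant, so there are exactly 2 ground terms at every depth bound.
  N_0 = 2
  N_1 = 2
  Explicitly: v, u.
So there are 2 ground terms available for substitution.
Each of x, y ranges independently over the available ground terms, and distinct assignments produce distinct instances.
Number of ground instances = 2^2 = 4.

4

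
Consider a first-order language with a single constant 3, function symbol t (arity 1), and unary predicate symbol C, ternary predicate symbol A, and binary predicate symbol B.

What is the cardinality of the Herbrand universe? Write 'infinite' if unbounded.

infinite

The signature has at least one function symbol (t, arity 1) and at least one constant (3).
Iterating t gives infinitely many distinct ground terms: 3, t(3), t(t(3)), ...
So the Herbrand universe is infinite.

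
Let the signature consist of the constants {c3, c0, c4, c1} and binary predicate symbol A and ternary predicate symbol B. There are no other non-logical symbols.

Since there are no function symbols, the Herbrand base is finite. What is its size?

80

With no function symbols, the Herbrand universe is just the 4 constants.
Ground atoms per predicate: A: 4^2 = 16, B: 4^3 = 64.
Herbrand base size = 16 + 64 = 80.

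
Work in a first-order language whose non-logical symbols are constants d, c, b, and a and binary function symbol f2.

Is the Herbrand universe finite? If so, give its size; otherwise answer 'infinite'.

infinite

The signature has at least one function symbol (f2, arity 2) and at least one constant (d).
Iterating f2 gives infinitely many distinct ground terms: d, f2(d, d), f2(f2(d, d), f2(d, d)), ...
So the Herbrand universe is infinite.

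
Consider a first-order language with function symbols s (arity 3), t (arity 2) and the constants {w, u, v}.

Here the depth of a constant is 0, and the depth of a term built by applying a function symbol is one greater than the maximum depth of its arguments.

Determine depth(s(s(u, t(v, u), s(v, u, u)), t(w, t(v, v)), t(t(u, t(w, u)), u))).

4

depth(t(v, u)) = 1 + max(0, 0) = 1
depth(s(v, u, u)) = 1 + max(0, 0, 0) = 1
depth(s(u, t(v, u), s(v, u, u))) = 1 + max(0, 1, 1) = 2
depth(t(v, v)) = 1 + max(0, 0) = 1
depth(t(w, t(v, v))) = 1 + max(0, 1) = 2
depth(t(w, u)) = 1 + max(0, 0) = 1
depth(t(u, t(w, u))) = 1 + max(0, 1) = 2
depth(t(t(u, t(w, u)), u)) = 1 + max(2, 0) = 3
depth(s(s(u, t(v, u), s(v, u, u)), t(w, t(v, v)), t(t(u, t(w, u)), u))) = 1 + max(2, 2, 3) = 4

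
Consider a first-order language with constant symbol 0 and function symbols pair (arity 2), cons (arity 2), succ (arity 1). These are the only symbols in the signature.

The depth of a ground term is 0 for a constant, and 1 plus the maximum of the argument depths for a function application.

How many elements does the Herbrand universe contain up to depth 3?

Let N_k = |{terms of depth ≤ k}|. Then N_0 = 1 and N_k = 1 + N_{k-1}^2 + N_{k-1}^2 + N_{k-1} for k ≥ 1 (one summand per function symbol, arity giving the exponent).
N_0 = 1
N_1 = 1 + 1^2 + 1^2 + 1 = 4
N_2 = 1 + 4^2 + 4^2 + 4 = 37
N_3 = 1 + 37^2 + 37^2 + 37 = 2776

2776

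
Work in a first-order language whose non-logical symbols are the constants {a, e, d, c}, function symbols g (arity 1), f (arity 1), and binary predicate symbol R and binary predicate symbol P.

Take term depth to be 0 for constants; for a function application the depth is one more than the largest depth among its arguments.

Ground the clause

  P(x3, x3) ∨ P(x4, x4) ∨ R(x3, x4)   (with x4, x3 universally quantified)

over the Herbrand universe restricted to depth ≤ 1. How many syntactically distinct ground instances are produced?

144

Ground terms of depth ≤ 1:
  If N_k denotes the number of depth-≤k ground terms, the 4 constants give N_0 = 4, and each function symbol of arity r contributes N_{k-1}^r new terms at level k: N_k = 4 + N_{k-1} + N_{k-1}.
  N_0 = 4
  N_1 = 4 + 4 + 4 = 12
So there are 12 ground terms available for substitution.
Each of x4, x3 ranges independently over the available ground terms, and distinct assignments produce distinct instances.
Number of ground instances = 12^2 = 144.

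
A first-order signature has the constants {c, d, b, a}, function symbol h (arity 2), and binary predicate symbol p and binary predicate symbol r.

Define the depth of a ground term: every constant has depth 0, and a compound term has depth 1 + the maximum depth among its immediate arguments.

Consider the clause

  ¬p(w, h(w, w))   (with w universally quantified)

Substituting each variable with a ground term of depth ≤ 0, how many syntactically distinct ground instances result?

Ground terms of depth ≤ 0:
  Let N_k count ground terms of depth at most k. Each non-constant term of depth ≤ k is some function symbol applied to depth-≤(k−1) arguments, giving N_k = 4 + N_{k-1}^2.
  N_0 = 4
  Explicitly: c, d, b, a.
So there are 4 ground terms available for substitution.
The body mentions the single quantified variable w; since ground terms form a free algebra, no two substitutions collapse to the same formula.
Number of ground instances = 4.

4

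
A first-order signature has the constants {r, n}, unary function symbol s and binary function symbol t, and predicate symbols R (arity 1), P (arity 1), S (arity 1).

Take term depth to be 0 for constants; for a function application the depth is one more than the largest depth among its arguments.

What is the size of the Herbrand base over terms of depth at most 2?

222

First count ground terms of depth ≤ 2.
Let N_k = |{terms of depth ≤ k}|. Then N_0 = 2 and N_k = 2 + N_{k-1} + N_{k-1}^2 for k ≥ 1 (one summand per function symbol, arity giving the exponent).
N_0 = 2
N_1 = 2 + 2 + 2^2 = 8
N_2 = 2 + 8 + 8^2 = 74
So |H| = 74.
A ground atom is a predicate applied to a tuple of terms from H, so the count is the sum over predicates of |H|^arity:
  R: 74;  P: 74;  S: 74
Total ground atoms: 74 + 74 + 74 = 222.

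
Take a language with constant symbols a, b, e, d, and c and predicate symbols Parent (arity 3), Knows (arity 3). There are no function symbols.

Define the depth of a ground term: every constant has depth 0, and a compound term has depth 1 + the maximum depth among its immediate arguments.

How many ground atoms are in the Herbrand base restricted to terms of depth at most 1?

First count ground terms of depth ≤ 1.
With no function symbols every ground term is a constant, so there are exactly 5 ground terms at every depth bound.
N_0 = 5
N_1 = 5
So |H| = 5.
A ground atom is a predicate applied to a tuple of terms from H, so the count is the sum over predicates of |H|^arity:
  Parent: 5^3 = 125;  Knows: 5^3 = 125
Total ground atoms: 125 + 125 = 250.

250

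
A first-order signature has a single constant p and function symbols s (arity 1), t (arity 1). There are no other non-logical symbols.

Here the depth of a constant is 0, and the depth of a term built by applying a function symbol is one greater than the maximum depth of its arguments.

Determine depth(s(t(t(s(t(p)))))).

5

depth(t(p)) = 1 + depth(p) = 1 + 0 = 1
depth(s(t(p))) = 1 + depth(t(p)) = 1 + 1 = 2
depth(t(s(t(p)))) = 1 + depth(s(t(p))) = 1 + 2 = 3
depth(t(t(s(t(p))))) = 1 + depth(t(s(t(p)))) = 1 + 3 = 4
depth(s(t(t(s(t(p)))))) = 1 + depth(t(t(s(t(p))))) = 1 + 4 = 5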